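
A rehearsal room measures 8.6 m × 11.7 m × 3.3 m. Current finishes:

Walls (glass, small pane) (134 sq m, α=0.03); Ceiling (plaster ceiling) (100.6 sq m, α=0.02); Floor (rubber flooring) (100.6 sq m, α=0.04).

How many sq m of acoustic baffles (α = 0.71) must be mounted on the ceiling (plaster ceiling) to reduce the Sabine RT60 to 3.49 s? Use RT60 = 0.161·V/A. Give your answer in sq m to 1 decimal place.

A₁ = Σ Sᵢαᵢ = 134*0.03 + 100.6*0.02 + 100.6*0.04 = 10.056 sabins.
Required A₂ = 0.161·332.046/3.49 = 15.318 sabins.
ΔA needed = 15.318 − 10.056 = 5.262 sabins.
Net gain per sq m: Δα = 0.71 − 0.02 = 0.69.
Area = ΔA/Δα = 5.262/0.69 = 7.6 sq m.

7.6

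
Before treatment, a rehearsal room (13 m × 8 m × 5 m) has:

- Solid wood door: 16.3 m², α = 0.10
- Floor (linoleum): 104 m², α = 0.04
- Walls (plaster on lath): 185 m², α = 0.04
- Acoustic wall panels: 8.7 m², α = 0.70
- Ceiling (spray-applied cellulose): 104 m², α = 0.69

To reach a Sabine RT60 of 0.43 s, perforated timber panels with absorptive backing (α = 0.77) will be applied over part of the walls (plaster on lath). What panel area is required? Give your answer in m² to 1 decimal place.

Total absorption A₁ = 16.3×0.10 + 104×0.04 + 185×0.04 + 8.7×0.70 + 104×0.69
  = 1.630 + 4.160 + 7.400 + 6.090 + 71.760 = 91.040 m² sabins.
V = 520 m³. Target absorption A₂ = 0.161 × 520 / 0.43 = 194.698 sabins.
ΔA needed = 194.698 − 91.040 = 103.658 sabins.
Net gain per m²: Δα = 0.77 − 0.04 = 0.73.
Area = ΔA/Δα = 103.658/0.73 = 142.0 m².

142.0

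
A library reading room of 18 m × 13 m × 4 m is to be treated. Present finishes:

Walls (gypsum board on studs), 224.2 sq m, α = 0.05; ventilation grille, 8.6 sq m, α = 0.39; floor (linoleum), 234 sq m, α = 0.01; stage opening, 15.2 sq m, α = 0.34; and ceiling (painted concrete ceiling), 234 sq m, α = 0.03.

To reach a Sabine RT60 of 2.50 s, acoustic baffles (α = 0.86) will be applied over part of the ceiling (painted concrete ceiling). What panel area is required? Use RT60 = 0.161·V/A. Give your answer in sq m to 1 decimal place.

Total absorption A₁ = 224.2*0.05 + 8.6*0.39 + 234*0.01 + 15.2*0.34 + 234*0.03
  = 11.210 + 3.354 + 2.340 + 5.168 + 7.020 = 29.092 sq m sabins.
V = 936 m³. Target absorption A₂ = 0.161 × 936 / 2.50 = 60.278 sabins.
Absorption to add: 60.278 − 29.092 = 31.186 sabins.
Net gain per sq m: Δα = 0.86 − 0.03 = 0.83.
Panel area = 31.186 / 0.83 = 37.6 sq m.

37.6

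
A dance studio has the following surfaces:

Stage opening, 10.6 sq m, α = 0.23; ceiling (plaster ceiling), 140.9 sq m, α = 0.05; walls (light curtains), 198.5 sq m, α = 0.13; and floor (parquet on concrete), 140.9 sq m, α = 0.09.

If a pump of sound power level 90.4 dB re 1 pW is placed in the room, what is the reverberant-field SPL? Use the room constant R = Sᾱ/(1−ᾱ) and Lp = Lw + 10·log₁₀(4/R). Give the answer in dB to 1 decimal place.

79.2 dB

A = 47.969 sabins; S = 490.9 sq m.
ᾱ = 47.969/490.9 = 0.0977; R = Sᾱ/(1−ᾱ) = 47.969/(1−0.0977) = 53.163 sq m.
Lp = 90.4 + 10·log₁₀(4/53.163) = 90.4 + (-11.24) = 79.2 dB.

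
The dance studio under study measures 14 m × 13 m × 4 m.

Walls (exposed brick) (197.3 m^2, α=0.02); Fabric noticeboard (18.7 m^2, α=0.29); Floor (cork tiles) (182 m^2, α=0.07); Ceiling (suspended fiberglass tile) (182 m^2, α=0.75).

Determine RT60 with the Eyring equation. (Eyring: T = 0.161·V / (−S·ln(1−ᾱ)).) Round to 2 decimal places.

0.63 s

Total surface area S = 197.3 + 18.7 + 182 + 182 = 580.0 m^2.
Σ(Sᵢαᵢ) = 197.3·0.02 + 18.7·0.29 + 182·0.07 + 182·0.75 = 158.609.
ᾱ = 158.609 / 580.0 = 0.2735.
−S·ln(1−ᾱ) = −580.0 × ln(1 − 0.2735) = 185.320.
V = 14 × 13 × 4 = 728 m³.
RT60 = 0.161 × 728 / 185.320 = 0.63 s.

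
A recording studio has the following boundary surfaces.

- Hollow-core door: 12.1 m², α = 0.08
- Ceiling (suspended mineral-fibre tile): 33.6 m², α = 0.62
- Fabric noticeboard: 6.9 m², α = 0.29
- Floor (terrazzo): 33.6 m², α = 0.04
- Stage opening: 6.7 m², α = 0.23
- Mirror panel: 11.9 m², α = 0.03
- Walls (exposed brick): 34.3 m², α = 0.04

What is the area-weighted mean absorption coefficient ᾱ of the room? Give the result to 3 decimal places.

0.204

Total surface area S = 139.1 m².
Σ(Sᵢαᵢ) = 12.1·0.08 + 33.6·0.62 + 6.9·0.29 + 33.6·0.04 + 6.7·0.23 + 11.9·0.03 + 34.3·0.04 = 28.415.
ᾱ = A/S = 0.204.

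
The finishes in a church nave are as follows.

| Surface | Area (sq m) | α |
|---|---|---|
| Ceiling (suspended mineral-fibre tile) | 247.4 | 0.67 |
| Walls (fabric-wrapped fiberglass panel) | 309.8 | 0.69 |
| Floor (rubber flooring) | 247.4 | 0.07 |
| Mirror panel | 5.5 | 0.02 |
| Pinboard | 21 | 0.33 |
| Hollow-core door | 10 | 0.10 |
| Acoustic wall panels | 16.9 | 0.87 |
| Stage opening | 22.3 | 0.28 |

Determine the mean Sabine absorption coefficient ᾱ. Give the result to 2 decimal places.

Total surface area S = 880.3 sq m.
Σ(Sᵢαᵢ) = 247.4×0.67 + 309.8×0.69 + 247.4×0.07 + 5.5×0.02 + 21×0.33 + 10×0.10 + 16.9×0.87 + 22.3×0.28 = 425.825.
ᾱ = 425.825 / 880.3 = 0.48.

0.48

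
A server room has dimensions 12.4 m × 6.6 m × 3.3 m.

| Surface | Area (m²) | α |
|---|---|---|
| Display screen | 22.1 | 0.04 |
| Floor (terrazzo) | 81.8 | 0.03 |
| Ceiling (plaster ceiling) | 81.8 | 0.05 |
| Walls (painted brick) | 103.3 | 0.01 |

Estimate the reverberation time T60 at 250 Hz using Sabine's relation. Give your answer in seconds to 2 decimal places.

5.14 s

Summing Sᵢαᵢ: 0.884 + 2.454 + 4.090 + 1.033 → A = 8.461 sabins.
Room volume: 270.072 m³.
T = 0.161 V/A = 0.161·270.072/8.461 = 5.14 s.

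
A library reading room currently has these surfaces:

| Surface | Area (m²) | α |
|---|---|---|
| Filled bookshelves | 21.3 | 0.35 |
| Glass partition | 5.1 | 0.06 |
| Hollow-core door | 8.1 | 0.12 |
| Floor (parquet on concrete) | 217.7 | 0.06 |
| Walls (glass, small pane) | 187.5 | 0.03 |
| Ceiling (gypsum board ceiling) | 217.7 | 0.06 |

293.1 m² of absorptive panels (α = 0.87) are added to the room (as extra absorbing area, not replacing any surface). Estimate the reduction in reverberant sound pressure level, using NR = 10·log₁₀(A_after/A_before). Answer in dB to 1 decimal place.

Equivalent absorption area: A_before = 21.3×0.35 + 5.1×0.06 + 8.1×0.12 + 217.7×0.06 + 187.5×0.03 + 217.7×0.06 = 40.482 m².
Added absorption = 293.1 × 0.87 = 254.997 sabins.
A_after = 40.482 + 254.997 = 295.479 sabins.
Reduction = 10 log₁₀(A_after/A_before) = 10 log₁₀(7.2990) = 8.6 dB.

8.6 dB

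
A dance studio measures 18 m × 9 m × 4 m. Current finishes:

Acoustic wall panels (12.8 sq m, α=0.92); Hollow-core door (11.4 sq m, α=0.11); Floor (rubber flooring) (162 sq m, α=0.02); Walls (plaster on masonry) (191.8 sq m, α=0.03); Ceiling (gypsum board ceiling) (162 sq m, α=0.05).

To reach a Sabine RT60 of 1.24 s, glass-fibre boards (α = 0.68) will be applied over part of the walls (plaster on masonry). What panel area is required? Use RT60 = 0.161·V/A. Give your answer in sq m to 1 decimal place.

A₁ = Σ Sᵢαᵢ = 12.8*0.92 + 11.4*0.11 + 162*0.02 + 191.8*0.03 + 162*0.05 = 30.124 sabins.
Required A₂ = 0.161·648/1.24 = 84.135 sabins.
Absorption to add: 84.135 − 30.124 = 54.011 sabins.
Each sq m of panel replacing the walls (plaster on masonry) adds (0.68 − 0.03) = 0.65 sabins.
Area = ΔA/Δα = 54.011/0.65 = 83.1 sq m.

83.1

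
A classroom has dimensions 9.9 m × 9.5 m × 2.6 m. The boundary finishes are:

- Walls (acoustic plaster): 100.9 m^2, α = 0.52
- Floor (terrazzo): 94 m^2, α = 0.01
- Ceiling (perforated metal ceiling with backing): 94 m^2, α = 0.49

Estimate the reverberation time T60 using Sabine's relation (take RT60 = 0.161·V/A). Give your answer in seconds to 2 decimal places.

Summing Sᵢαᵢ: 52.468 + 0.940 + 46.060 → A = 99.468 sabins.
Volume V = 9.9 × 9.5 × 2.6 = 244.53 m³.
T = 0.161 V/A = 0.161·244.53/99.468 = 0.40 s.

0.40 seconds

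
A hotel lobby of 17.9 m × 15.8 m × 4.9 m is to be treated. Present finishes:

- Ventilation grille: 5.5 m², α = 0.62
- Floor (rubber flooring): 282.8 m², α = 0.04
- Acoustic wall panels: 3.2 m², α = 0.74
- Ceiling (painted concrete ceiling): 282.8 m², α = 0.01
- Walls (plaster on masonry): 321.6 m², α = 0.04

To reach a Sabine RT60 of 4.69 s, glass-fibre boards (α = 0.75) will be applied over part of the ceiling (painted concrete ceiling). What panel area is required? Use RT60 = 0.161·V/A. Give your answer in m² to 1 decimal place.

A₁ = Σ Sᵢαᵢ = 5.5×0.62 + 282.8×0.04 + 3.2×0.74 + 282.8×0.01 + 321.6×0.04 = 32.782 sabins.
Required A₂ = 0.161·1385.818/4.69 = 47.573 sabins.
ΔA needed = 47.573 − 32.782 = 14.791 sabins.
Each m² of panel replacing the ceiling (painted concrete ceiling) adds (0.75 − 0.01) = 0.74 sabins.
Panel area = 14.791 / 0.74 = 20.0 m².

20.0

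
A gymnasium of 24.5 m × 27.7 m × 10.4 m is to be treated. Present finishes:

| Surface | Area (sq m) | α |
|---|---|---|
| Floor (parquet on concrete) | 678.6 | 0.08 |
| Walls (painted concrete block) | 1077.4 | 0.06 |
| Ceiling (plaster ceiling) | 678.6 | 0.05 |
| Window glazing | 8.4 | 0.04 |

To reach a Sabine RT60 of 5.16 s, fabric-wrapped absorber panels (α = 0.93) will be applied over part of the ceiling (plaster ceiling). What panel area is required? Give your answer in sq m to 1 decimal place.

76.2

Summing Sᵢαᵢ: 54.288 + 64.644 + 33.930 + 0.336 → A₁ = 153.198 sabins.
Required A₂ = 0.161·7057.96/5.16 = 220.219 sabins.
ΔA needed = 220.219 − 153.198 = 67.021 sabins.
Each sq m of panel replacing the ceiling (plaster ceiling) adds (0.93 − 0.05) = 0.88 sabins.
Area = ΔA/Δα = 67.021/0.88 = 76.2 sq m.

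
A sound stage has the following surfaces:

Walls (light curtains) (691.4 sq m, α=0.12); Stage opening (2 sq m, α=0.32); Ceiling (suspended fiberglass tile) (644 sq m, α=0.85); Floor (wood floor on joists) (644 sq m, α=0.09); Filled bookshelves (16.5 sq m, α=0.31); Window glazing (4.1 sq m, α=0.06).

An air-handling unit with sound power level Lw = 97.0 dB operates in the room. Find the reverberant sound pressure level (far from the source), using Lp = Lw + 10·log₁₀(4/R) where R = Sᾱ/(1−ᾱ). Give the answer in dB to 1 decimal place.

72.8 dB

Σ(Sᵢαᵢ) = 691.4×0.12 + 2×0.32 + 644×0.85 + 644×0.09 + 16.5×0.31 + 4.1×0.06 = 694.329; total area S = 2002.0 sq m.
ᾱ = 694.329/2002.0 = 0.3468; R = Sᾱ/(1−ᾱ) = 694.329/(1−0.3468) = 1062.965 sq m.
Lp = Lw + 10 log₁₀(4/R) = 97.0 -24.24 = 72.8 dB.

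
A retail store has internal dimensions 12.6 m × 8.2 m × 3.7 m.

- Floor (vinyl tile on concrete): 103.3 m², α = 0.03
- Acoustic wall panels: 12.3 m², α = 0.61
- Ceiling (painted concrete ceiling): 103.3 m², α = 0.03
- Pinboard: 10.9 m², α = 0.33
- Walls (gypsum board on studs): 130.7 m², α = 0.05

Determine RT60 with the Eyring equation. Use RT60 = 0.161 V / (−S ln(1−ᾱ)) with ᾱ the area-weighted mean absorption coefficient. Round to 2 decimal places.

2.50 s

Total surface area S = 103.3 + 12.3 + 103.3 + 10.9 + 130.7 = 360.5 m².
Σ(Sᵢαᵢ) = 103.3×0.03 + 12.3×0.61 + 103.3×0.03 + 10.9×0.33 + 130.7×0.05 = 23.833.
ᾱ = 23.833 / 360.5 = 0.0661.
Eyring denominator: −S ln(1−ᾱ) = 24.653.
V = 12.6 × 8.2 × 3.7 = 382.284 m³.
T = 0.161·V/[−S·ln(1−ᾱ)] = 0.161·382.284/24.653 = 2.50 s.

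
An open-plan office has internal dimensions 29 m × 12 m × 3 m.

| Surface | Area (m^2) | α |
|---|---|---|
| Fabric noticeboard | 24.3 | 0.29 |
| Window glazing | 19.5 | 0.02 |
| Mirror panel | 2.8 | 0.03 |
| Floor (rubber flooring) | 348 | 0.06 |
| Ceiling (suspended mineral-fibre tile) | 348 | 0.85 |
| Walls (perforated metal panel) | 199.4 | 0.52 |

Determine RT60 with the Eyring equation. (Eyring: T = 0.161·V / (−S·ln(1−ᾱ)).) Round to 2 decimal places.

S = Σ Sᵢ = 942.0 m^2.
Absorption A = 24.3·0.29 + 19.5·0.02 + 2.8·0.03 + 348·0.06 + 348·0.85 + 199.4·0.52 = 427.889 sabins.
Mean coefficient ᾱ = A/S = 0.4542.
Eyring denominator: −S ln(1−ᾱ) = 570.384.
V = 29 × 12 × 3 = 1044 m³.
T = 0.161·V/[−S·ln(1−ᾱ)] = 0.161·1044/570.384 = 0.29 s.

0.29 seconds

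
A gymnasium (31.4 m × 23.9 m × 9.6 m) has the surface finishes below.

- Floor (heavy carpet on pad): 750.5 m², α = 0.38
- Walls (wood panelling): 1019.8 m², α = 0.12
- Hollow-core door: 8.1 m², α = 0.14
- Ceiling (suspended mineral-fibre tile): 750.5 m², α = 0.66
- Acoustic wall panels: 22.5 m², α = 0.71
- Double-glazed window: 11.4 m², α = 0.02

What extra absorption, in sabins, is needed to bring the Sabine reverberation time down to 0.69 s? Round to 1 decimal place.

A₁ = Σ Sᵢαᵢ = 750.5·0.38 + 1019.8·0.12 + 8.1·0.14 + 750.5·0.66 + 22.5·0.71 + 11.4·0.02 = 920.233 sabins.
For T = 0.69 s, need A₂ = 0.161·V/T = 0.161·7204.416/0.69 = 1681.030 sabins.
ΔA = A₂ − A₁ = 1681.030 − 920.233 = 760.8 sabins.

760.8 sabins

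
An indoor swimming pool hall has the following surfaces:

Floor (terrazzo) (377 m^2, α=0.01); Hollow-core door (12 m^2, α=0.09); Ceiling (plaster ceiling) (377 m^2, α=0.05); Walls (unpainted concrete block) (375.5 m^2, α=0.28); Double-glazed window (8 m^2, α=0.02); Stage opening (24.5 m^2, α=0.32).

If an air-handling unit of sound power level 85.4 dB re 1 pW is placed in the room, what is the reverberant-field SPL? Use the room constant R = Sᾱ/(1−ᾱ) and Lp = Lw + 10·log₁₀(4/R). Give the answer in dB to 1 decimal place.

69.5 dB

Σ(Sᵢαᵢ) = 377×0.01 + 12×0.09 + 377×0.05 + 375.5×0.28 + 8×0.02 + 24.5×0.32 = 136.840; total area S = 1174.0 m^2.
ᾱ = 136.840/1174.0 = 0.1166; R = Sᾱ/(1−ᾱ) = 136.840/(1−0.1166) = 154.902 m^2.
Lp = Lw + 10 log₁₀(4/R) = 85.4 -15.88 = 69.5 dB.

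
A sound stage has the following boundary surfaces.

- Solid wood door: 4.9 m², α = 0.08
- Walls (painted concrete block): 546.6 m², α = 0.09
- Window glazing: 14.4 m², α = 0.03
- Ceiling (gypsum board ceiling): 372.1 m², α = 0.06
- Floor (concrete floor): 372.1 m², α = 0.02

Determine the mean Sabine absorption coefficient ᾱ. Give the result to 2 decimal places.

0.06

S = Σ Sᵢ = 4.9 + 546.6 + 14.4 + 372.1 + 372.1 = 1310.1 m².
Weighted sum Σ Sα = 79.786.
ᾱ = A/S = 0.06.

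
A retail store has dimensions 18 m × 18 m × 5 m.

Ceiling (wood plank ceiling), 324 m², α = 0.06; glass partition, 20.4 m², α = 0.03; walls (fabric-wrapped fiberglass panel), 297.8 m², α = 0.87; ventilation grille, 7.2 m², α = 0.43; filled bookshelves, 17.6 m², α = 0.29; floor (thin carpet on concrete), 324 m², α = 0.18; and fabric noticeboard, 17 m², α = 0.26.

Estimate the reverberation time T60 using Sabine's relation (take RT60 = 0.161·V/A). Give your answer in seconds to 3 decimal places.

0.745 s

Total absorption A = 324×0.06 + 20.4×0.03 + 297.8×0.87 + 7.2×0.43 + 17.6×0.29 + 324×0.18 + 17×0.26
  = 19.440 + 0.612 + 259.086 + 3.096 + 5.104 + 58.320 + 4.420 = 350.078 m² sabins.
V = 18·18·5 = 1620 m³.
RT60 = 0.161 · V / A = 0.161 × 1620 / 350.078 = 0.745 s.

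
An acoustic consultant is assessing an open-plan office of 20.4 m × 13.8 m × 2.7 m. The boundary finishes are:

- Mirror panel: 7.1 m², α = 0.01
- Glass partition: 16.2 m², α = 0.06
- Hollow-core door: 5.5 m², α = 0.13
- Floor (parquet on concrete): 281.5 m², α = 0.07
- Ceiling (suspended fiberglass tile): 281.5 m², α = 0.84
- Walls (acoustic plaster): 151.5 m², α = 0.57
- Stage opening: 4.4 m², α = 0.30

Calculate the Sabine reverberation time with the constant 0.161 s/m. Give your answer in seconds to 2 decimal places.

0.35 s

A = Σ Sᵢαᵢ = 7.1·0.01 + 16.2·0.06 + 5.5·0.13 + 281.5·0.07 + 281.5·0.84 + 151.5·0.57 + 4.4·0.30 = 345.598 sabins.
Volume V = 20.4 × 13.8 × 2.7 = 760.104 m³.
RT60 = 0.161 · V / A = 0.161 × 760.104 / 345.598 = 0.35 s.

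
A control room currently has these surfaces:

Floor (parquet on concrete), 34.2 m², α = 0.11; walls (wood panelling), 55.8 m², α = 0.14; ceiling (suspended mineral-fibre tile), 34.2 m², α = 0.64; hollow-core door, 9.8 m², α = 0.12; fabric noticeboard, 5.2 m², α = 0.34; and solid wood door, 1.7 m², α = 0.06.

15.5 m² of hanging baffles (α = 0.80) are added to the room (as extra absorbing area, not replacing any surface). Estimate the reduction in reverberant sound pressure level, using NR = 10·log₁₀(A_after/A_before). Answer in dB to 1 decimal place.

Summing Sᵢαᵢ: 3.762 + 7.812 + 21.888 + 1.176 + 1.768 + 0.102 → A_before = 36.508 sabins.
Treatment contributes 15.5·0.80 = 12.400 sabins.
A_after = 36.508 + 12.400 = 48.908 sabins.
NR = 10·log₁₀(48.908/36.508) = 1.3 dB.

1.3 dB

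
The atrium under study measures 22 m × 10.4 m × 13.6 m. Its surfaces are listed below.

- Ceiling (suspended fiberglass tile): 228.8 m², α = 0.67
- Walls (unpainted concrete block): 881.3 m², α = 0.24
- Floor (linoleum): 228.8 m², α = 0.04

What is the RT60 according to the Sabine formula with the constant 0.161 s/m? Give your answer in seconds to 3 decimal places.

Total absorption A = 228.8*0.67 + 881.3*0.24 + 228.8*0.04
  = 153.296 + 211.512 + 9.152 = 373.960 m² sabins.
Volume V = 22 × 10.4 × 13.6 = 3111.68 m³.
T = 0.161 V/A = 0.161·3111.68/373.960 = 1.340 s.

1.340 seconds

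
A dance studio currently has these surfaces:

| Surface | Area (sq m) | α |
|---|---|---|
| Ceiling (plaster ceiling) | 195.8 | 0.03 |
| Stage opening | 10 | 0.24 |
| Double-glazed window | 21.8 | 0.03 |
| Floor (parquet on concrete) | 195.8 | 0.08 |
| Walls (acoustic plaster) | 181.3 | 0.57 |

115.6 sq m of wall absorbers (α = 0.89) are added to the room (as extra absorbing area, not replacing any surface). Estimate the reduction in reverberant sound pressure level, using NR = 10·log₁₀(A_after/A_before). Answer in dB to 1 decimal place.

Total absorption A_before = 195.8×0.03 + 10×0.24 + 21.8×0.03 + 195.8×0.08 + 181.3×0.57
  = 5.874 + 2.400 + 0.654 + 15.664 + 103.341 = 127.933 sq m sabins.
Added absorption = 115.6 × 0.89 = 102.884 sabins.
New total A_after = 230.817 sabins.
Reduction = 10 log₁₀(A_after/A_before) = 10 log₁₀(1.8042) = 2.6 dB.

2.6 dB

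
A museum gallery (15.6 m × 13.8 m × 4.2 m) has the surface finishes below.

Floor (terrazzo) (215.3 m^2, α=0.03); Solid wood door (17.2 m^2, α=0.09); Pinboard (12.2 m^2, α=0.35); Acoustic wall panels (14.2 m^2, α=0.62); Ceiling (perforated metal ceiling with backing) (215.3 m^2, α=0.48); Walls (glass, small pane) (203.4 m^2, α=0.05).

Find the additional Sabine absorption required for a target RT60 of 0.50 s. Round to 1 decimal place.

156.5 sabins

Summing Sᵢαᵢ: 6.459 + 1.548 + 4.270 + 8.804 + 103.344 + 10.170 → A₁ = 134.595 sabins.
V = 904.176 m³. Required absorption A₂ = 0.161 × 904.176 / 0.50 = 291.145 sabins.
ΔA = A₂ − A₁ = 291.145 − 134.595 = 156.5 sabins.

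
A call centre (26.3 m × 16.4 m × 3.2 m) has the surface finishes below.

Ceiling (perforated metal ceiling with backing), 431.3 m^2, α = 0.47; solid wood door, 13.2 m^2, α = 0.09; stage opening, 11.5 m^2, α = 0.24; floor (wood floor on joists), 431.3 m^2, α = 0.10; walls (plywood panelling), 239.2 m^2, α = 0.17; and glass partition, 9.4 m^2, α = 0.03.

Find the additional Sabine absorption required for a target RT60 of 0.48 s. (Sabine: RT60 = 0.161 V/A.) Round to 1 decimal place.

Total absorption A₁ = 431.3·0.47 + 13.2·0.09 + 11.5·0.24 + 431.3·0.10 + 239.2·0.17 + 9.4·0.03
  = 202.711 + 1.188 + 2.760 + 43.130 + 40.664 + 0.282 = 290.735 m^2 sabins.
For T = 0.48 s, need A₂ = 0.161·V/T = 0.161·1380.224/0.48 = 462.950 sabins.
Shortfall: 462.950 − 290.735 = 172.2 sabins.

172.2 sabins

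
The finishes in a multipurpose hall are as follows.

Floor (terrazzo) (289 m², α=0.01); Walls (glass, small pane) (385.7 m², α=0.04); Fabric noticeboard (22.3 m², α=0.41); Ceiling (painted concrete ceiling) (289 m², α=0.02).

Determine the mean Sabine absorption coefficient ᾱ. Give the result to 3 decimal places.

0.034

S = Σ Sᵢ = 289 + 385.7 + 22.3 + 289 = 986.0 m².
Weighted sum Σ Sα = 33.241.
ᾱ = 33.241 / 986.0 = 0.034.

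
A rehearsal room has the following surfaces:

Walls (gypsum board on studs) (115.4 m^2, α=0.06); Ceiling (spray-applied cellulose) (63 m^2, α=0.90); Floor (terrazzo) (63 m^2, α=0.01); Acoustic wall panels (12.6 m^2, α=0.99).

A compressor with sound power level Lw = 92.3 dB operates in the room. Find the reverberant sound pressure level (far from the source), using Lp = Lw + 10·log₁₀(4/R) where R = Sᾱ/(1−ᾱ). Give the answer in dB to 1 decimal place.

77.9 dB

A = 76.728 sabins; S = 254.0 m^2.
ᾱ = 76.728/254.0 = 0.3021; R = Sᾱ/(1−ᾱ) = 76.728/(1−0.3021) = 109.941 m^2.
Lp = Lw + 10 log₁₀(4/R) = 92.3 -14.39 = 77.9 dB.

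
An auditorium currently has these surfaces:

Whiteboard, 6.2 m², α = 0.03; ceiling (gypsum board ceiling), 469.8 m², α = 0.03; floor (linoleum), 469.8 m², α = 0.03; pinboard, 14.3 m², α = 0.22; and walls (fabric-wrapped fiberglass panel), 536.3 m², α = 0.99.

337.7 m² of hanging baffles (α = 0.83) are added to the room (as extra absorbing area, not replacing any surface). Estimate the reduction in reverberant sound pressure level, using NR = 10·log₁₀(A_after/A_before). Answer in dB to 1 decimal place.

1.8 dB

Total absorption A_before = 6.2×0.03 + 469.8×0.03 + 469.8×0.03 + 14.3×0.22 + 536.3×0.99
  = 0.186 + 14.094 + 14.094 + 3.146 + 530.937 = 562.457 m² sabins.
Treatment contributes 337.7·0.83 = 280.291 sabins.
A_after = 562.457 + 280.291 = 842.748 sabins.
NR = 10·log₁₀(842.748/562.457) = 1.8 dB.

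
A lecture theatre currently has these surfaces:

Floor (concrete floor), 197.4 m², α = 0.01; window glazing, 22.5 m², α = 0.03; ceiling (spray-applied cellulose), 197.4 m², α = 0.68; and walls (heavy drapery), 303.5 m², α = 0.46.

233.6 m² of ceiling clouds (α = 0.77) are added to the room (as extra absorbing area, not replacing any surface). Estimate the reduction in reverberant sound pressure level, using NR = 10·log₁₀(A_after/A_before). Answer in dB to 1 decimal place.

2.2 dB

Equivalent absorption area: A_before = 197.4×0.01 + 22.5×0.03 + 197.4×0.68 + 303.5×0.46 = 276.491 m².
Added absorption = 233.6 × 0.77 = 179.872 sabins.
A_after = 276.491 + 179.872 = 456.363 sabins.
NR = 10·log₁₀(456.363/276.491) = 2.2 dB.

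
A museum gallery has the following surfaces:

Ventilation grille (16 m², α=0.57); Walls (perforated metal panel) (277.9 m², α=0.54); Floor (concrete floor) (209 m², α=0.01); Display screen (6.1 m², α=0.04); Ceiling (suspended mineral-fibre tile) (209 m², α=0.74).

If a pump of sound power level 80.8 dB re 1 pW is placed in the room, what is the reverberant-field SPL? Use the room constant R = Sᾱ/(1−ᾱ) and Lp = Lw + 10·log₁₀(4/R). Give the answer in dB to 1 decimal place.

A = 316.180 sabins; S = 718.0 m².
ᾱ = 0.4404, so room constant R = A/(1−ᾱ) = 565.011 m².
Lp = Lw + 10 log₁₀(4/R) = 80.8 -21.50 = 59.3 dB.

59.3 dB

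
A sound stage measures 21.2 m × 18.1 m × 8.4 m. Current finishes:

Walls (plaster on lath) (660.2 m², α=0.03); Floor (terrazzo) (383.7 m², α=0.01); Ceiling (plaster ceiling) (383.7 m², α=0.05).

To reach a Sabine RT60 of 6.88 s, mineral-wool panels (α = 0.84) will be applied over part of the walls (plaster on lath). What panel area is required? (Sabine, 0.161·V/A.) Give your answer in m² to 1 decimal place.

40.2

A₁ = Σ Sᵢαᵢ = 660.2*0.03 + 383.7*0.01 + 383.7*0.05 = 42.828 sabins.
Required A₂ = 0.161·3223.248/6.88 = 75.428 sabins.
ΔA needed = 75.428 − 42.828 = 32.600 sabins.
Each m² of panel replacing the walls (plaster on lath) adds (0.84 − 0.03) = 0.81 sabins.
Panel area = 32.600 / 0.81 = 40.2 m².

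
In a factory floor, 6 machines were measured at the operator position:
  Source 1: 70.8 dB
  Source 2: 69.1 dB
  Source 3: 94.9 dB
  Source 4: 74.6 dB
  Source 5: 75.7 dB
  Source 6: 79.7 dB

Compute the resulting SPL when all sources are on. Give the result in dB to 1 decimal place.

95.1 dB

Σ 10^(Lᵢ/10) = 3.27e+09.
L_total = 10·log₁₀(3.27e+09) = 95.1 dB.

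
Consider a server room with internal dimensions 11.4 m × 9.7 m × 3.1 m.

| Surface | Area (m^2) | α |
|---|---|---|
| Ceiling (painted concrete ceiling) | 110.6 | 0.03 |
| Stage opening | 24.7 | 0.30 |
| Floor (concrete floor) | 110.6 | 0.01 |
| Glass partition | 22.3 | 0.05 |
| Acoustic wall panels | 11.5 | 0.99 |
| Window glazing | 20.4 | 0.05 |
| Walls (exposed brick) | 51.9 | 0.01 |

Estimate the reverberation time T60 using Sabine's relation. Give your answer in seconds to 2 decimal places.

A = Σ Sᵢαᵢ = 110.6·0.03 + 24.7·0.30 + 110.6·0.01 + 22.3·0.05 + 11.5·0.99 + 20.4·0.05 + 51.9·0.01 = 25.873 sabins.
Room volume: 342.798 m³.
Sabine: RT60 = 0.161 × 342.798 / 25.873 = 2.13 s.

2.13 seconds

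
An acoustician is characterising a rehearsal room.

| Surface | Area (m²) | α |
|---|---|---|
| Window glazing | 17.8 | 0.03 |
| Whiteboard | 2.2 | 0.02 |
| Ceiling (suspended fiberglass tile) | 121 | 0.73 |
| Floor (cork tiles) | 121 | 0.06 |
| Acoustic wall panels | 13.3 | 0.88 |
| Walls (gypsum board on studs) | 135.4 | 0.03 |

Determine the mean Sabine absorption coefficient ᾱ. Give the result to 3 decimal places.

Total surface area S = 410.7 m².
Σ(Sᵢαᵢ) = 17.8·0.03 + 2.2·0.02 + 121·0.73 + 121·0.06 + 13.3·0.88 + 135.4·0.03 = 111.934.
ᾱ = 111.934 / 410.7 = 0.273.

0.273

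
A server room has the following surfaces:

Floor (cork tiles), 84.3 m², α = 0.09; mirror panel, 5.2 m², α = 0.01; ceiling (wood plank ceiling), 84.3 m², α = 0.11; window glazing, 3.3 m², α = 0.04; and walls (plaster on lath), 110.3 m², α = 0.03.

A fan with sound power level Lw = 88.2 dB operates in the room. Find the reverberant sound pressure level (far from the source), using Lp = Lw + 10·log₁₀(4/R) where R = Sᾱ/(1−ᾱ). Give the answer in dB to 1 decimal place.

A = 20.353 sabins; S = 287.4 m².
ᾱ = 0.0708, so room constant R = A/(1−ᾱ) = 21.904 m².
Lp = 88.2 + 10·log₁₀(4/21.904) = 88.2 + (-7.38) = 80.8 dB.

80.8 dB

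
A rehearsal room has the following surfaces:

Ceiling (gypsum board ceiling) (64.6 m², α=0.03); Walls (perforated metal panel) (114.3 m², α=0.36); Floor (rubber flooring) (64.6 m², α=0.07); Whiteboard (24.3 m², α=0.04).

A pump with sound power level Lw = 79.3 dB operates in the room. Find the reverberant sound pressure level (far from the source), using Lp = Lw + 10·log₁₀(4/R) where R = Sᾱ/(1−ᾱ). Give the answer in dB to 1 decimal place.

67.6 dB

Σ(Sᵢαᵢ) = 64.6·0.03 + 114.3·0.36 + 64.6·0.07 + 24.3·0.04 = 48.580; total area S = 267.8 m².
ᾱ = 0.1814, so room constant R = A/(1−ᾱ) = 59.345 m².
Lp = 79.3 + 10·log₁₀(4/59.345) = 79.3 + (-11.71) = 67.6 dB.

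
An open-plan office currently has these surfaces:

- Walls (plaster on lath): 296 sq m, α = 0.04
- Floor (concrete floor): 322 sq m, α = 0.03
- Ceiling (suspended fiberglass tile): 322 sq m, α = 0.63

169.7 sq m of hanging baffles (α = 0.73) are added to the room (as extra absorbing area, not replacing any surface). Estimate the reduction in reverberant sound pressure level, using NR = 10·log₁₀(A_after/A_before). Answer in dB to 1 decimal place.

1.9 dB

Total absorption A_before = 296×0.04 + 322×0.03 + 322×0.63
  = 11.840 + 9.660 + 202.860 = 224.360 sq m sabins.
Added absorption = 169.7 × 0.73 = 123.881 sabins.
New total A_after = 348.241 sabins.
NR = 10·log₁₀(348.241/224.360) = 1.9 dB.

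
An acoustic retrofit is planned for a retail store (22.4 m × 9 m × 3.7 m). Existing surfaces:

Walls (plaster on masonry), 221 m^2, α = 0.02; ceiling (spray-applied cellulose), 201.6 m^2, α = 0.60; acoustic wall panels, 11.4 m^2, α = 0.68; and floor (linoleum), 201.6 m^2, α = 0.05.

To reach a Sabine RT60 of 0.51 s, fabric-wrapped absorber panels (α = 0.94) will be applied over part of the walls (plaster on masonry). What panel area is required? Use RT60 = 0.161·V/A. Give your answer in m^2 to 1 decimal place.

100.3

Equivalent absorption area: A₁ = 221*0.02 + 201.6*0.60 + 11.4*0.68 + 201.6*0.05 = 143.212 m^2.
V = 745.92 m³. Target absorption A₂ = 0.161 × 745.92 / 0.51 = 235.477 sabins.
ΔA needed = 235.477 − 143.212 = 92.265 sabins.
Net gain per m^2: Δα = 0.94 − 0.02 = 0.92.
Area = ΔA/Δα = 92.265/0.92 = 100.3 m^2.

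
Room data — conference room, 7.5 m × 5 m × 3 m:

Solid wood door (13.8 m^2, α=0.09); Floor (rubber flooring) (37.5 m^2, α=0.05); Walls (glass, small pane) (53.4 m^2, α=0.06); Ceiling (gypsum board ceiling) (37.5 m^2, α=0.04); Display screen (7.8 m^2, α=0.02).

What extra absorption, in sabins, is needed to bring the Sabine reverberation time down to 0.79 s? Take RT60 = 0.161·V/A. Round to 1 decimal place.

15.0 sabins

Equivalent absorption area: A₁ = 13.8×0.09 + 37.5×0.05 + 53.4×0.06 + 37.5×0.04 + 7.8×0.02 = 7.977 m^2.
Target A₂ = 0.161·112.5/0.79 = 22.927 sabins (V = 112.5 m³).
Additional absorption ΔA = 22.927 − 7.977 = 15.0 sabins.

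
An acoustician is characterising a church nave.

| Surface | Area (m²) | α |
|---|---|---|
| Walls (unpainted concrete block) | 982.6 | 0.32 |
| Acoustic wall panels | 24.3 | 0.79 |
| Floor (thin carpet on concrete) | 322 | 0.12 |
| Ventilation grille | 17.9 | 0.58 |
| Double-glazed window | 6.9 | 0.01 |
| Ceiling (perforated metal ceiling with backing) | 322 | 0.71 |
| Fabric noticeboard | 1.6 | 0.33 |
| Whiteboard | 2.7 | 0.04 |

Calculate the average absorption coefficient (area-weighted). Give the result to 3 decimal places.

0.364

S = Σ Sᵢ = 982.6 + 24.3 + 322 + 17.9 + 6.9 + 322 + 1.6 + 2.7 = 1680.0 m².
Weighted sum Σ Sα = 611.976.
ᾱ = A/S = 0.364.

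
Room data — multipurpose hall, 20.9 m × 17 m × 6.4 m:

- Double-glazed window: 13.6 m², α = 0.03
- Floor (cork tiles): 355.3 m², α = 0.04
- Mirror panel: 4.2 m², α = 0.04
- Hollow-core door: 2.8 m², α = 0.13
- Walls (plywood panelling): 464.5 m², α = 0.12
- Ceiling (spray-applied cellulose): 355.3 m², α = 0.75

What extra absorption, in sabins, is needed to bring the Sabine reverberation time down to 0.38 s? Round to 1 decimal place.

626.1 sabins

Summing Sᵢαᵢ: 0.408 + 14.212 + 0.168 + 0.364 + 55.740 + 266.475 → A₁ = 337.367 sabins.
V = 2273.92 m³. Required absorption A₂ = 0.161 × 2273.92 / 0.38 = 963.424 sabins.
ΔA = A₂ − A₁ = 963.424 − 337.367 = 626.1 sabins.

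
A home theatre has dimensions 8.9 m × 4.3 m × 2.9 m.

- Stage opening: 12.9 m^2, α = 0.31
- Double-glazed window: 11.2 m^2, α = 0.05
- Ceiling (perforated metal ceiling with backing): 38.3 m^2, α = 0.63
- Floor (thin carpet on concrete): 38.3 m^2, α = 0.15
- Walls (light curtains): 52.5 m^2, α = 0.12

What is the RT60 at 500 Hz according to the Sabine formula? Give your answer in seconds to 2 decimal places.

0.44 sec

Equivalent absorption area: A = 12.9×0.31 + 11.2×0.05 + 38.3×0.63 + 38.3×0.15 + 52.5×0.12 = 40.733 m^2.
Volume V = 8.9 × 4.3 × 2.9 = 110.983 m³.
T = 0.161 V/A = 0.161·110.983/40.733 = 0.44 s.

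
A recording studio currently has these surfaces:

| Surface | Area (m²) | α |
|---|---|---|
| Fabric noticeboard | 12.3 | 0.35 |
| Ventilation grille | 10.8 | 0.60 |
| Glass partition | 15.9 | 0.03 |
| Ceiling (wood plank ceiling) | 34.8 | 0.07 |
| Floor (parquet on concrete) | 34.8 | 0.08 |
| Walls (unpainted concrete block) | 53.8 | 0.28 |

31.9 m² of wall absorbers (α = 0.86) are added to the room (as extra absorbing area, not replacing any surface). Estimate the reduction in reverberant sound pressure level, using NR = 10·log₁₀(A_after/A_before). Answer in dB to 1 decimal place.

Total absorption A_before = 12.3*0.35 + 10.8*0.60 + 15.9*0.03 + 34.8*0.07 + 34.8*0.08 + 53.8*0.28
  = 4.305 + 6.480 + 0.477 + 2.436 + 2.784 + 15.064 = 31.546 m² sabins.
Added absorption = 31.9 × 0.86 = 27.434 sabins.
New total A_after = 58.980 sabins.
NR = 10·log₁₀(58.980/31.546) = 2.7 dB.

2.7 dB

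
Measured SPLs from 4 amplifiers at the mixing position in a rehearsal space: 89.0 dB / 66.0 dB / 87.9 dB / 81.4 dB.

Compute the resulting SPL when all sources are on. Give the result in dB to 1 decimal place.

91.9 dB

Converting to relative power and adding: 10^(89.0/10) + 10^(66.0/10) + 10^(87.9/10) + 10^(81.4/10) = 1.553e+09.
L_total = 10·log₁₀(1.553e+09) = 91.9 dB.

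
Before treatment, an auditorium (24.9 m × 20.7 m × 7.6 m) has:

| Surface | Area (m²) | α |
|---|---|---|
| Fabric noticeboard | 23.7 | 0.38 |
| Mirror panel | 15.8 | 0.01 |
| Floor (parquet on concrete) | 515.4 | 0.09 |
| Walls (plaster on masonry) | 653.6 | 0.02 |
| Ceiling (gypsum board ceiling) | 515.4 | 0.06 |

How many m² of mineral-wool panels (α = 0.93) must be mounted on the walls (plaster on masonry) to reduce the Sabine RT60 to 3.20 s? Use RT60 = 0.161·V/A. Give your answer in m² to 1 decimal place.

107.2

Equivalent absorption area: A₁ = 23.7·0.38 + 15.8·0.01 + 515.4·0.09 + 653.6·0.02 + 515.4·0.06 = 99.546 m².
V = 3917.268 m³. Target absorption A₂ = 0.161 × 3917.268 / 3.20 = 197.088 sabins.
ΔA needed = 197.088 − 99.546 = 97.542 sabins.
Net gain per m²: Δα = 0.93 − 0.02 = 0.91.
Panel area = 97.542 / 0.91 = 107.2 m².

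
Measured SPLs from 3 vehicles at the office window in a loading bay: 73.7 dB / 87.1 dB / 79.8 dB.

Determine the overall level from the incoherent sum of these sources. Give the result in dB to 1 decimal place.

88.0 dB

Σ 10^(Lᵢ/10) = 6.318e+08.
L_total = 10·log₁₀(6.318e+08) = 88.0 dB.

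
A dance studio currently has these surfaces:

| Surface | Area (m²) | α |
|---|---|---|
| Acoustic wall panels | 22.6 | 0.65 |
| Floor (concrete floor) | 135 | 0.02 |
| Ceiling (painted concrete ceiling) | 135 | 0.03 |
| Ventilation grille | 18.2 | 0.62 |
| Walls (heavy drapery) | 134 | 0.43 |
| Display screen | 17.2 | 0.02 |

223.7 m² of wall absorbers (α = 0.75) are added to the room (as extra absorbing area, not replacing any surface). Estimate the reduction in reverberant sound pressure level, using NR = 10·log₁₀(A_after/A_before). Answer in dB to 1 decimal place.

Summing Sᵢαᵢ: 14.690 + 2.700 + 4.050 + 11.284 + 57.620 + 0.344 → A_before = 90.688 sabins.
Added absorption = 223.7 × 0.75 = 167.775 sabins.
New total A_after = 258.463 sabins.
NR = 10·log₁₀(258.463/90.688) = 4.5 dB.

4.5 dB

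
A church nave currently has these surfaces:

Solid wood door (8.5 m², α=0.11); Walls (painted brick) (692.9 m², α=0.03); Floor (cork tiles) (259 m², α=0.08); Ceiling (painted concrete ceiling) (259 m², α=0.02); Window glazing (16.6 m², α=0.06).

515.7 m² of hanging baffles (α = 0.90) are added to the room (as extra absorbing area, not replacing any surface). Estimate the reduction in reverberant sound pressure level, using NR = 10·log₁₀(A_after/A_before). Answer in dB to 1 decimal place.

Total absorption A_before = 8.5×0.11 + 692.9×0.03 + 259×0.08 + 259×0.02 + 16.6×0.06
  = 0.935 + 20.787 + 20.720 + 5.180 + 0.996 = 48.618 m² sabins.
Treatment contributes 515.7·0.90 = 464.130 sabins.
A_after = 48.618 + 464.130 = 512.748 sabins.
Reduction = 10 log₁₀(A_after/A_before) = 10 log₁₀(10.5465) = 10.2 dB.

10.2 dB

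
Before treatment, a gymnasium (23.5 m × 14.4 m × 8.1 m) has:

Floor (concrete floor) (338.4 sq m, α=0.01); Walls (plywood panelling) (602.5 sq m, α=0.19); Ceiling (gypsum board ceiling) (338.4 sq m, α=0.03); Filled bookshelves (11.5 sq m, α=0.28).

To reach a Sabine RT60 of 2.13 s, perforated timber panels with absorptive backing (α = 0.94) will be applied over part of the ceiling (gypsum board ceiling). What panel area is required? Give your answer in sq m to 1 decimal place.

Total absorption A₁ = 338.4×0.01 + 602.5×0.19 + 338.4×0.03 + 11.5×0.28
  = 3.384 + 114.475 + 10.152 + 3.220 = 131.231 sq m sabins.
V = 2741.04 m³. Target absorption A₂ = 0.161 × 2741.04 / 2.13 = 207.187 sabins.
ΔA needed = 207.187 − 131.231 = 75.956 sabins.
Each sq m of panel replacing the ceiling (gypsum board ceiling) adds (0.94 − 0.03) = 0.91 sabins.
Area = ΔA/Δα = 75.956/0.91 = 83.5 sq m.

83.5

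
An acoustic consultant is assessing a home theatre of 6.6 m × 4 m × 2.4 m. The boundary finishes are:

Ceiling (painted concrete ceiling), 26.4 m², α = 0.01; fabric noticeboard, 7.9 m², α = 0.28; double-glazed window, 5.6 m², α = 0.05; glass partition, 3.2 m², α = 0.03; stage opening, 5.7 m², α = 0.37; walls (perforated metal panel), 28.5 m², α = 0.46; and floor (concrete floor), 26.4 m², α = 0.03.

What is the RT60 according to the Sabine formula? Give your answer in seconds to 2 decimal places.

Summing Sᵢαᵢ: 0.264 + 2.212 + 0.280 + 0.096 + 2.109 + 13.110 + 0.792 → A = 18.863 sabins.
Volume V = 6.6 × 4 × 2.4 = 63.36 m³.
Sabine: RT60 = 0.161 × 63.36 / 18.863 = 0.54 s.

0.54 s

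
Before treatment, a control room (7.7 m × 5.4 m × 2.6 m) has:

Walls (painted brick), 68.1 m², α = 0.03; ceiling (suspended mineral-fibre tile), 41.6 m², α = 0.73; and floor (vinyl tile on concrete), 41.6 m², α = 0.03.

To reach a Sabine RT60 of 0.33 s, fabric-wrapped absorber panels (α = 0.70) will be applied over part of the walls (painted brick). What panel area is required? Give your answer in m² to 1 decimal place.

28.5

Summing Sᵢαᵢ: 2.043 + 30.368 + 1.248 → A₁ = 33.659 sabins.
Required A₂ = 0.161·108.108/0.33 = 52.744 sabins.
ΔA needed = 52.744 − 33.659 = 19.085 sabins.
Each m² of panel replacing the walls (painted brick) adds (0.70 − 0.03) = 0.67 sabins.
Area = ΔA/Δα = 19.085/0.67 = 28.5 m².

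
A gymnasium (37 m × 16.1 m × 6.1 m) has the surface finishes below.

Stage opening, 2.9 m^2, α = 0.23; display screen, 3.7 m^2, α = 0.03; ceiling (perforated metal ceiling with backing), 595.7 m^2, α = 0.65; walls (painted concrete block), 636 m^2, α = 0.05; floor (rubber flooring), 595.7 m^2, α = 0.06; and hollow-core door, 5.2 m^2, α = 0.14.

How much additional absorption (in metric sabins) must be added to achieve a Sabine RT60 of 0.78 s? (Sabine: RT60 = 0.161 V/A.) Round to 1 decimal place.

293.8 sabins

Equivalent absorption area: A₁ = 2.9*0.23 + 3.7*0.03 + 595.7*0.65 + 636*0.05 + 595.7*0.06 + 5.2*0.14 = 456.253 m^2.
V = 3633.77 m³. Required absorption A₂ = 0.161 × 3633.77 / 0.78 = 750.047 sabins.
ΔA = A₂ − A₁ = 750.047 − 456.253 = 293.8 sabins.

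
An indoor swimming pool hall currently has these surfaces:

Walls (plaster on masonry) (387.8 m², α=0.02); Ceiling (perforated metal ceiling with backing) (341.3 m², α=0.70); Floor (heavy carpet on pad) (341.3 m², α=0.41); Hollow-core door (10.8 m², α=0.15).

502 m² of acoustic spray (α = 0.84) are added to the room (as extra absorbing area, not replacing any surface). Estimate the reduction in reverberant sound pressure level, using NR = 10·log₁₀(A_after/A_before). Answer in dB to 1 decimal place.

3.2 dB

A_before = Σ Sᵢαᵢ = 387.8·0.02 + 341.3·0.70 + 341.3·0.41 + 10.8·0.15 = 388.219 sabins.
Added absorption = 502 × 0.84 = 421.680 sabins.
New total A_after = 809.899 sabins.
NR = 10·log₁₀(809.899/388.219) = 3.2 dB.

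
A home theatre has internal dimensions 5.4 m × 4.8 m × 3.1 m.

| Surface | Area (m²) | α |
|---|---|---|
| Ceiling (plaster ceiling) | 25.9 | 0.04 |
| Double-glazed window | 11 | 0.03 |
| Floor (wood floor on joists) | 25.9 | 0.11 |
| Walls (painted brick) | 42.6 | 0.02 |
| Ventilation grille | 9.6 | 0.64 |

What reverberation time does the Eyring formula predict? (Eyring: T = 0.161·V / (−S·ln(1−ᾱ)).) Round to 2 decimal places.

1.10 s

S = Σ Sᵢ = 115.0 m².
Σ(Sᵢαᵢ) = 25.9×0.04 + 11×0.03 + 25.9×0.11 + 42.6×0.02 + 9.6×0.64 = 11.211.
ᾱ = 11.211 / 115.0 = 0.0975.
Eyring denominator: −S ln(1−ᾱ) = 11.797.
V = 5.4 × 4.8 × 3.1 = 80.352 m³.
RT60 = 0.161 × 80.352 / 11.797 = 1.10 s.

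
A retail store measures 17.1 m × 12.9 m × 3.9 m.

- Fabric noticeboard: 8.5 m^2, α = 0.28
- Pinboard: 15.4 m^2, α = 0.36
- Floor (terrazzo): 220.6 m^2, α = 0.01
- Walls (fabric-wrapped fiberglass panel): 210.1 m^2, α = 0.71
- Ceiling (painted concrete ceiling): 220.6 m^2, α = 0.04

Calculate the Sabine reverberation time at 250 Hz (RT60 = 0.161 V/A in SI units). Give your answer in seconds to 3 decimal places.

A = Σ Sᵢαᵢ = 8.5×0.28 + 15.4×0.36 + 220.6×0.01 + 210.1×0.71 + 220.6×0.04 = 168.125 sabins.
Room volume: 860.301 m³.
Sabine: RT60 = 0.161 × 860.301 / 168.125 = 0.824 s.

0.824 sec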